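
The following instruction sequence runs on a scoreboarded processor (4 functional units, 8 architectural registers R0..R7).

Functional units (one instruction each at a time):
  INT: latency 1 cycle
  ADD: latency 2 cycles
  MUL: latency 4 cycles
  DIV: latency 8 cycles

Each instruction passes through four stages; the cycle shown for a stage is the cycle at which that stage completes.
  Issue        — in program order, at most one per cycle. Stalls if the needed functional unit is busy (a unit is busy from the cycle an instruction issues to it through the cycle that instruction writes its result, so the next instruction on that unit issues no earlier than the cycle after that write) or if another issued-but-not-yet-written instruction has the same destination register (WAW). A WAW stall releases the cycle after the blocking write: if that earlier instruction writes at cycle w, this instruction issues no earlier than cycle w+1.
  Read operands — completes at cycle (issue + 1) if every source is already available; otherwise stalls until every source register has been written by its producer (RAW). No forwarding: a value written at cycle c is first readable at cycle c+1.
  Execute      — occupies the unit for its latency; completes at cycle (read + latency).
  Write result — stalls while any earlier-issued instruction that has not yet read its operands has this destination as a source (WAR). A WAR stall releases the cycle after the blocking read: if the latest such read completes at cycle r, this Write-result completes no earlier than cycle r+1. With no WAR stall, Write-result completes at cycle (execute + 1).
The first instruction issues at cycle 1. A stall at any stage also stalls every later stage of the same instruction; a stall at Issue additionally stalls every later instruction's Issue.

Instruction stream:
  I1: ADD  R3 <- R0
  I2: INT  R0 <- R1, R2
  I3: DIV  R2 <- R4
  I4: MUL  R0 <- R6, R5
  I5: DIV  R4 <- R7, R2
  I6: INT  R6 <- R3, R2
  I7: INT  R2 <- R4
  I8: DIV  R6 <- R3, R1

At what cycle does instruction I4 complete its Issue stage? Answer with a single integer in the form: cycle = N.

I1 -> (1, 2, 4, 5)
I2 -> (2, 3, 4, 5)
I3 -> (3, 4, 12, 13)
I4 -> (6, 7, 11, 12)  // WAW R0: wait I2 write@5
I5 -> (14, 15, 23, 24)  // struct: DIV busy until I3 writes@13
I6 -> (15, 16, 17, 18)
I7 -> (19, 25, 26, 27)  // struct: INT busy until I6 writes@18, RAW R4: wait I5 write@24
I8 -> (25, 26, 34, 35)  // struct: DIV busy until I5 writes@24

cycle = 6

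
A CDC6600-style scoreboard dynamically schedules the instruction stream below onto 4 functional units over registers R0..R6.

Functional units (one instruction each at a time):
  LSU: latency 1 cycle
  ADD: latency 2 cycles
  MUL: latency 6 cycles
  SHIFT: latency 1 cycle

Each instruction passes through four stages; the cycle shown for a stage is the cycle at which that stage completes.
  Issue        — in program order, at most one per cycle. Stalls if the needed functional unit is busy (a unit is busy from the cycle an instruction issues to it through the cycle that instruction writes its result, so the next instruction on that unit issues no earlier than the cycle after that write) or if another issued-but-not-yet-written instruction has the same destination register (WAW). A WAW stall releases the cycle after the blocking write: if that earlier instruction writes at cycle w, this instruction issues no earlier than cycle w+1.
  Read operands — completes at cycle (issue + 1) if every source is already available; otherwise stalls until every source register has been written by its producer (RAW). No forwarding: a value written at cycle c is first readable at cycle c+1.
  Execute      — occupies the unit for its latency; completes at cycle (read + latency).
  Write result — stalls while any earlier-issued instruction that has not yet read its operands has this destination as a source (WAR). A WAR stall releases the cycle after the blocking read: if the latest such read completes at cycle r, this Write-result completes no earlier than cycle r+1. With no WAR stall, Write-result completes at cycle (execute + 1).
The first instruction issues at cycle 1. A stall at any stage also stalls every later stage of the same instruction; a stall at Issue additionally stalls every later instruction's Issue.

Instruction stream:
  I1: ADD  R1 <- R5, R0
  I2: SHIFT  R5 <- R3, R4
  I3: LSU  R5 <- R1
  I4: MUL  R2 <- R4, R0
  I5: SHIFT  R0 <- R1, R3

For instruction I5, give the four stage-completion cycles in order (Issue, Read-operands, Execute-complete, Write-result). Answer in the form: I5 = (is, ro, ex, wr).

I5 = (8, 9, 10, 11)

c1: issue I1 (ADD)
c2: I1 read-ops · issue I2 (SHIFT)
c3: I2 read-ops
c4: I1 finished on ADD · I2 finished on SHIFT
c5: I1→R1 · I2→R5
c6: issue I3 (LSU)
c7: I3 read-ops · issue I4 (MUL)
c8: I3 finished on LSU · I4 read-ops · issue I5 (SHIFT)
c9: I3→R5 · I5 read-ops
c10: I5 finished on SHIFT
c11: I5→R0
c14: I4 finished on MUL
c15: I4→R2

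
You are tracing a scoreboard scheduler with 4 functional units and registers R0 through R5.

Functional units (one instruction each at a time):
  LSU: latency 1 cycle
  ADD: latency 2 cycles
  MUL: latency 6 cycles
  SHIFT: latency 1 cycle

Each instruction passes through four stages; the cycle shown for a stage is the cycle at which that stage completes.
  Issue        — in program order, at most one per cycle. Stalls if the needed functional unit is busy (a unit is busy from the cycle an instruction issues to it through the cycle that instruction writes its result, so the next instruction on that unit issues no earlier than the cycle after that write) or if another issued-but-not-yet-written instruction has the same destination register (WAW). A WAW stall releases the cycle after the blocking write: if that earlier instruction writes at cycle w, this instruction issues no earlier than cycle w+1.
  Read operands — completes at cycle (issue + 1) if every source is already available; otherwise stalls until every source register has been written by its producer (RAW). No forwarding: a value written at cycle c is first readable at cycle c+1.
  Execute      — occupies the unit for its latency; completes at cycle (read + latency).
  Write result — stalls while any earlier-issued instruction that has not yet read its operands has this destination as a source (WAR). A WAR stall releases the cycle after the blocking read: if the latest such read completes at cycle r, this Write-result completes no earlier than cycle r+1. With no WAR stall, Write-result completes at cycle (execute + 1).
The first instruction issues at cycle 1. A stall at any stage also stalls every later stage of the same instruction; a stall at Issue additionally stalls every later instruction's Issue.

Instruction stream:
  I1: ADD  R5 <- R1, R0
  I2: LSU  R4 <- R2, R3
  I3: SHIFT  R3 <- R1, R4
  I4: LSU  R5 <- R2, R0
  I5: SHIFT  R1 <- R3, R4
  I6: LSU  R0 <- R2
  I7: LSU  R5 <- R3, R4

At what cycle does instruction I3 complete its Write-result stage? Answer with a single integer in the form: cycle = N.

[I1] 1/2/4/5
[I2] 2/3/4/5
[I3] 3/6/7/8  (RAW R4: wait I2 write@5)
[I4] 6/7/8/9  (struct: LSU busy until I2 writes@5)
[I5] 9/10/11/12  (struct: SHIFT busy until I3 writes@8)
[I6] 10/11/12/13
[I7] 14/15/16/17  (struct: LSU busy until I6 writes@13)

cycle = 8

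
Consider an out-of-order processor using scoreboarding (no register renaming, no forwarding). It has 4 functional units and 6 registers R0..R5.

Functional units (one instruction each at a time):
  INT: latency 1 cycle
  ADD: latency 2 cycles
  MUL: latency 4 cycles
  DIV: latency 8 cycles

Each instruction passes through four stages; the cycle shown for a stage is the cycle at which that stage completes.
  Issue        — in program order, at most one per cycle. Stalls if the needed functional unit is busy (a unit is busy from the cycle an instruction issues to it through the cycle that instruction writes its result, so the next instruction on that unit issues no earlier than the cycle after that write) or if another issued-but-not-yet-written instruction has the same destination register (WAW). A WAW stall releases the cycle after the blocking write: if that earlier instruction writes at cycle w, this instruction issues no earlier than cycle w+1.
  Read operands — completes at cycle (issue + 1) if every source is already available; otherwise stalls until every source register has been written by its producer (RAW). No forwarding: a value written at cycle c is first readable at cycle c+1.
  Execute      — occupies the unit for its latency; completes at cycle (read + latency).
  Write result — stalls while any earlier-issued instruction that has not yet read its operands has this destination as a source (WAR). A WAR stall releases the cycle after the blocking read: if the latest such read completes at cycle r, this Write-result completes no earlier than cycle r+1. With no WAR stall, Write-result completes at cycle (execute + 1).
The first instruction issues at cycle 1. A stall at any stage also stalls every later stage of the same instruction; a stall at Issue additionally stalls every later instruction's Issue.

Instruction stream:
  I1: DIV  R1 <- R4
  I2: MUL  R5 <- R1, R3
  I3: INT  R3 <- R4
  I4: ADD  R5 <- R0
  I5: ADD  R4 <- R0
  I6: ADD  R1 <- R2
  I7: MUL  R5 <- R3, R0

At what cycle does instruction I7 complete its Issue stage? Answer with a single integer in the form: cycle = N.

cycle = 29

I1: IS=1 RO=2 EX=10 WR=11
I2: IS=2 RO=12 EX=16 WR=17  [RAW R1: wait I1 write@11]
I3: IS=3 RO=4 EX=5 WR=13  [WAR R3: wait I2 read@12]
I4: IS=18 RO=19 EX=21 WR=22  [WAW R5: wait I2 write@17]
I5: IS=23 RO=24 EX=26 WR=27  [struct: ADD busy until I4 writes@22]
I6: IS=28 RO=29 EX=31 WR=32  [struct: ADD busy until I5 writes@27]
I7: IS=29 RO=30 EX=34 WR=35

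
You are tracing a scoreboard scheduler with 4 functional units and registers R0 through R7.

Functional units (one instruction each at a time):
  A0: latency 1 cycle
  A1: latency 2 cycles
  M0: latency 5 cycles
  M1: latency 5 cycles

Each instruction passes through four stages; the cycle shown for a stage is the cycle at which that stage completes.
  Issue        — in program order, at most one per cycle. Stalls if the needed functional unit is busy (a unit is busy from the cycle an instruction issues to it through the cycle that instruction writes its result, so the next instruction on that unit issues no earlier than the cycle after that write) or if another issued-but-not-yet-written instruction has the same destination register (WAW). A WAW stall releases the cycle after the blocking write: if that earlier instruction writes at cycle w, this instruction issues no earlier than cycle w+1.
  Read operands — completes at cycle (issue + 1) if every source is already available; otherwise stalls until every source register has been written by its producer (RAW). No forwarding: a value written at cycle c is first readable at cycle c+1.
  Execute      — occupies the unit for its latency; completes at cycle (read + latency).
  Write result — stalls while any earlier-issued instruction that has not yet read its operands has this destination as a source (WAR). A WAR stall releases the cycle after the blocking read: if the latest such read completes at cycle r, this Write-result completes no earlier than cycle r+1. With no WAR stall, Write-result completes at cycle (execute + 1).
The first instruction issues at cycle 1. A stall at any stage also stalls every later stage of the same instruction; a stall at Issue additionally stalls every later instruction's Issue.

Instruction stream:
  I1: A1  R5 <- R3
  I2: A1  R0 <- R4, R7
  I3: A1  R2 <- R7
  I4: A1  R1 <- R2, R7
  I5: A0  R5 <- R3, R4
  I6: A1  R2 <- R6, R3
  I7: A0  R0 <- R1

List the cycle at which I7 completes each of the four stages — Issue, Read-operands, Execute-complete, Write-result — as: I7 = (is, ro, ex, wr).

I1  is:1  ro:2  ex:4  wr:5
I2  is:6  ro:7  ex:9  wr:10  — struct: A1 busy until I1 writes@5
I3  is:11  ro:12  ex:14  wr:15  — struct: A1 busy until I2 writes@10
I4  is:16  ro:17  ex:19  wr:20  — struct: A1 busy until I3 writes@15
I5  is:17  ro:18  ex:19  wr:20
I6  is:21  ro:22  ex:24  wr:25  — struct: A1 busy until I4 writes@20
I7  is:22  ro:23  ex:24  wr:25

I7 = (22, 23, 24, 25)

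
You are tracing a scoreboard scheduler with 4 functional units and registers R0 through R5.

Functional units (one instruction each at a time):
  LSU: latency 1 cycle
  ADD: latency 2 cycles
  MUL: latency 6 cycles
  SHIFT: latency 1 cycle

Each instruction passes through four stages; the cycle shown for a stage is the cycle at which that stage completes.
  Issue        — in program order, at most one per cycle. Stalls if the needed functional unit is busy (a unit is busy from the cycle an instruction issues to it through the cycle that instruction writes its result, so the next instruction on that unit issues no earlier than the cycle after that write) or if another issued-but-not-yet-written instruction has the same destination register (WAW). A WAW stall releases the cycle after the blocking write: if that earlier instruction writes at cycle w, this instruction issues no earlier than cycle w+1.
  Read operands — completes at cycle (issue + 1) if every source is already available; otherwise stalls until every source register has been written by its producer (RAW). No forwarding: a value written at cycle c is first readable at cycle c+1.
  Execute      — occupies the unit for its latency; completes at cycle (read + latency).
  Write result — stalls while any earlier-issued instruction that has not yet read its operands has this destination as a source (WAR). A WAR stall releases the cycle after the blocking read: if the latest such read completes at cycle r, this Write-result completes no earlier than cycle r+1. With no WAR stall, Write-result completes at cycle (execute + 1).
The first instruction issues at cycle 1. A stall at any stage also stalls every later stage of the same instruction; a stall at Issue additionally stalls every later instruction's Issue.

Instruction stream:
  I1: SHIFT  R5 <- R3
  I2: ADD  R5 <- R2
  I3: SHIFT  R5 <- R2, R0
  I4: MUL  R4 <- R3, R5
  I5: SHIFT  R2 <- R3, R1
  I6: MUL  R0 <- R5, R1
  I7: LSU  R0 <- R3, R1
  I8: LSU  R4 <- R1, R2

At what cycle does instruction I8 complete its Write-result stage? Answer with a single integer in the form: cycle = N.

1) issue 1, read 2, done 3, write 4
2) issue 5, read 6, done 8, write 9  <WAW R5: wait I1 write@4>
3) issue 10, read 11, done 12, write 13  <WAW R5: wait I2 write@9>
4) issue 11, read 14, done 20, write 21  <RAW R5: wait I3 write@13>
5) issue 14, read 15, done 16, write 17  <struct: SHIFT busy until I3 writes@13>
6) issue 22, read 23, done 29, write 30  <struct: MUL busy until I4 writes@21>
7) issue 31, read 32, done 33, write 34  <WAW R0: wait I6 write@30>
8) issue 35, read 36, done 37, write 38  <struct: LSU busy until I7 writes@34>

cycle = 38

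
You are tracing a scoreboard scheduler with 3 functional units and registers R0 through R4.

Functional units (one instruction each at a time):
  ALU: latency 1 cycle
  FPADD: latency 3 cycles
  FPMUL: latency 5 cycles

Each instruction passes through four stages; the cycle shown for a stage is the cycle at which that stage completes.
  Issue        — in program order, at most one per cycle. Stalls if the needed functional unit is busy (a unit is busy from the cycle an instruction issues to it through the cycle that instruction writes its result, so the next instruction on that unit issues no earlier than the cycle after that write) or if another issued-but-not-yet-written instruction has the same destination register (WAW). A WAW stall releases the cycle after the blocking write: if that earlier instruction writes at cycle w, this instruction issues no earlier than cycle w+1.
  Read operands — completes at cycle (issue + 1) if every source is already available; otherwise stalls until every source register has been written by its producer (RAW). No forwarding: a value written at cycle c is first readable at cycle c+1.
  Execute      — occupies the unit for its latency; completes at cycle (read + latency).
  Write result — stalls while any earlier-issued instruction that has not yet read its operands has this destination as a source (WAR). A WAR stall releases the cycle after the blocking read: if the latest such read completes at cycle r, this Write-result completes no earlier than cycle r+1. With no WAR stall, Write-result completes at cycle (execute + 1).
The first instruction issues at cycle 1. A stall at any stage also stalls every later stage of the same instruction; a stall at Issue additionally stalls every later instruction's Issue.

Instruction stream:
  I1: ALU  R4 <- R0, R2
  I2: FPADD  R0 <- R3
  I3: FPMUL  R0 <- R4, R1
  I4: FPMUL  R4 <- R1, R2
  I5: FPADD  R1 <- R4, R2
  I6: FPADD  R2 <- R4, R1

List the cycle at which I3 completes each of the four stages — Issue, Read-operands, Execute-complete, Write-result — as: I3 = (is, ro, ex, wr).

I3 = (8, 9, 14, 15)

c1: I1 dispatched to ALU
c2: I1 operands ready; I2 dispatched to FPADD
c3: I1 complete; I2 operands ready
c4: R4←I1
c6: I2 complete
c7: R0←I2
c8: I3 dispatched to FPMUL
c9: I3 operands ready
c14: I3 complete
c15: R0←I3
c16: I4 dispatched to FPMUL
c17: I4 operands ready; I5 dispatched to FPADD
c22: I4 complete
c23: R4←I4
c24: I5 operands ready
c27: I5 complete
c28: R1←I5
c29: I6 dispatched to FPADD
c30: I6 operands ready
c33: I6 complete
c34: R2←I6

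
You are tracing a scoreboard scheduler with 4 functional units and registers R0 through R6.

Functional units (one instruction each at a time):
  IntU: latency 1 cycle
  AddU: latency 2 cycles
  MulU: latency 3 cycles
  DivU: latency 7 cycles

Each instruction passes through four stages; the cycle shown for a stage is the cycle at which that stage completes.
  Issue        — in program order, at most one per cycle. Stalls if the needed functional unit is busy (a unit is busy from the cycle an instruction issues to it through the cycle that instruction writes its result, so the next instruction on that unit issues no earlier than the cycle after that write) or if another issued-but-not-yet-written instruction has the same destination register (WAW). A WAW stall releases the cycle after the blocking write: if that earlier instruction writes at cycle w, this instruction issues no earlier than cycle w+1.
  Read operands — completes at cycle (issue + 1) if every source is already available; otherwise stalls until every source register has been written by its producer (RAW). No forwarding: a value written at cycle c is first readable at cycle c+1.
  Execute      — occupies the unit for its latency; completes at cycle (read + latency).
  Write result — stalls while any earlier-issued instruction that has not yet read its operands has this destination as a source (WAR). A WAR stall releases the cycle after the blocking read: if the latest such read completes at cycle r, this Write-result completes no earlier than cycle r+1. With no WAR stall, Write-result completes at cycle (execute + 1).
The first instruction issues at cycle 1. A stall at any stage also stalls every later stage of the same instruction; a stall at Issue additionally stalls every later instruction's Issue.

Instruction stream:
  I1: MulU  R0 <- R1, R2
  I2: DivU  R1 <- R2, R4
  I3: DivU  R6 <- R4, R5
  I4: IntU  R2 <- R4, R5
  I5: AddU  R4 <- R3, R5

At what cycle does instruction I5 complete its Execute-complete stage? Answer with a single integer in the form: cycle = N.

cycle = 17

cycle 1: issue I1 (MulU)
cycle 2: I1 read-ops; issue I2 (DivU)
cycle 3: I2 read-ops
cycle 5: I1 finished on MulU
cycle 6: I1→R0
cycle 10: I2 finished on DivU
cycle 11: I2→R1
cycle 12: issue I3 (DivU)
cycle 13: I3 read-ops; issue I4 (IntU)
cycle 14: I4 read-ops; issue I5 (AddU)
cycle 15: I4 finished on IntU; I5 read-ops
cycle 16: I4→R2
cycle 17: I5 finished on AddU
cycle 18: I5→R4
cycle 20: I3 finished on DivU
cycle 21: I3→R6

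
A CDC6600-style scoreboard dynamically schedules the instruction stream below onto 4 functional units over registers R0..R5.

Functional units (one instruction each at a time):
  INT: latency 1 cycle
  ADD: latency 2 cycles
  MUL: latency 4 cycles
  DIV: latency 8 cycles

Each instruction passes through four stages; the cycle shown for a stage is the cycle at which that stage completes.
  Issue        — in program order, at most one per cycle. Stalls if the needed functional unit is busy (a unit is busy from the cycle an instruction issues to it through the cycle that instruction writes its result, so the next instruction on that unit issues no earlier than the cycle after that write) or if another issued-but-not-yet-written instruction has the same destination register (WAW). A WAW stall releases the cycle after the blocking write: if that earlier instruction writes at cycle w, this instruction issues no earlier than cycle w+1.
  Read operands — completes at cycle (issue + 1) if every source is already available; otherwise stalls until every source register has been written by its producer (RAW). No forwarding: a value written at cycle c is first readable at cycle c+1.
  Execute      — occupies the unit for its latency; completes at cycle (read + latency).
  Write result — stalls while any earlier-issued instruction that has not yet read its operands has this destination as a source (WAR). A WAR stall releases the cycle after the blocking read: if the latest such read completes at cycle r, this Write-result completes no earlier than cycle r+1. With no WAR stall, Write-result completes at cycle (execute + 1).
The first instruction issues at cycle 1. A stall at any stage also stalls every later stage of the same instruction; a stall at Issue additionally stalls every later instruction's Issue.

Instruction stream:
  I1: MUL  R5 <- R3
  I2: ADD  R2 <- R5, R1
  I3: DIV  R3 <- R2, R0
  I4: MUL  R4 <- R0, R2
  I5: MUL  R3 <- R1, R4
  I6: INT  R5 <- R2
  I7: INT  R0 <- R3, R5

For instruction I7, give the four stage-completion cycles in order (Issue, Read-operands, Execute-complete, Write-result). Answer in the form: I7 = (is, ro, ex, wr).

I7 = (27, 29, 30, 31)

1) issue 1, read 2, done 6, write 7
2) issue 2, read 8, done 10, write 11  <RAW R5: wait I1 write@7>
3) issue 3, read 12, done 20, write 21  <RAW R2: wait I2 write@11>
4) issue 8, read 12, done 16, write 17  <struct: MUL busy until I1 writes@7 / RAW R2: wait I2 write@11>
5) issue 22, read 23, done 27, write 28  <WAW R3: wait I3 write@21>
6) issue 23, read 24, done 25, write 26
7) issue 27, read 29, done 30, write 31  <struct: INT busy until I6 writes@26 / RAW R3: wait I5 write@28>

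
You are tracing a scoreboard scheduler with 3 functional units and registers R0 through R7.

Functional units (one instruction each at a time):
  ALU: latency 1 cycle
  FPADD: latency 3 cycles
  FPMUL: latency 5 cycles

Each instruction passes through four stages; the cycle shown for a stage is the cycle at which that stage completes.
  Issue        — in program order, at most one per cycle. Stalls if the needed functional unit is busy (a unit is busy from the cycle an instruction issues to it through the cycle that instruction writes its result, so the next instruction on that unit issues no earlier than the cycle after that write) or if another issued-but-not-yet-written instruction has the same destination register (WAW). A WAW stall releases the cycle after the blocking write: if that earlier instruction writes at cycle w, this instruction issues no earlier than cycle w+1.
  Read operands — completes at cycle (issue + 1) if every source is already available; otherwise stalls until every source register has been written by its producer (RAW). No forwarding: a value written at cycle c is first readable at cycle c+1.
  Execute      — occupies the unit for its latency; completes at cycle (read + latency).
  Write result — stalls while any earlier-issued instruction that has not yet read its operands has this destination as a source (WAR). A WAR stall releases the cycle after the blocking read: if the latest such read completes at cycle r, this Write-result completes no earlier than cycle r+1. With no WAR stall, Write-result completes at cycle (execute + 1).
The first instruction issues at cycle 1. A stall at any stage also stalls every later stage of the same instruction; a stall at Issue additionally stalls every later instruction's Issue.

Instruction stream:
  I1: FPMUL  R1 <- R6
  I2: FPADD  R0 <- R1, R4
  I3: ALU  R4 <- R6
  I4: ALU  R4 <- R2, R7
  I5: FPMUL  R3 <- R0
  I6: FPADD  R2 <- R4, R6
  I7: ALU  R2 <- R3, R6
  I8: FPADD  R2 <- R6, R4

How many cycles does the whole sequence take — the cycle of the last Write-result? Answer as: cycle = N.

cycle = 29

t=1  issue I1 (FPMUL)
t=2  I1 read-ops · issue I2 (FPADD)
t=3  issue I3 (ALU)
t=4  I3 read-ops
t=5  I3 finished on ALU
t=7  I1 finished on FPMUL
t=8  I1→R1
t=9  I2 read-ops
t=10  I3→R4
t=11  issue I4 (ALU)
t=12  I2 finished on FPADD · I4 read-ops · issue I5 (FPMUL)
t=13  I2→R0 · I4 finished on ALU
t=14  I4→R4 · I5 read-ops · issue I6 (FPADD)
t=15  I6 read-ops
t=18  I6 finished on FPADD
t=19  I5 finished on FPMUL · I6→R2
t=20  I5→R3 · issue I7 (ALU)
t=21  I7 read-ops
t=22  I7 finished on ALU
t=23  I7→R2
t=24  issue I8 (FPADD)
t=25  I8 read-ops
t=28  I8 finished on FPADD
t=29  I8→R2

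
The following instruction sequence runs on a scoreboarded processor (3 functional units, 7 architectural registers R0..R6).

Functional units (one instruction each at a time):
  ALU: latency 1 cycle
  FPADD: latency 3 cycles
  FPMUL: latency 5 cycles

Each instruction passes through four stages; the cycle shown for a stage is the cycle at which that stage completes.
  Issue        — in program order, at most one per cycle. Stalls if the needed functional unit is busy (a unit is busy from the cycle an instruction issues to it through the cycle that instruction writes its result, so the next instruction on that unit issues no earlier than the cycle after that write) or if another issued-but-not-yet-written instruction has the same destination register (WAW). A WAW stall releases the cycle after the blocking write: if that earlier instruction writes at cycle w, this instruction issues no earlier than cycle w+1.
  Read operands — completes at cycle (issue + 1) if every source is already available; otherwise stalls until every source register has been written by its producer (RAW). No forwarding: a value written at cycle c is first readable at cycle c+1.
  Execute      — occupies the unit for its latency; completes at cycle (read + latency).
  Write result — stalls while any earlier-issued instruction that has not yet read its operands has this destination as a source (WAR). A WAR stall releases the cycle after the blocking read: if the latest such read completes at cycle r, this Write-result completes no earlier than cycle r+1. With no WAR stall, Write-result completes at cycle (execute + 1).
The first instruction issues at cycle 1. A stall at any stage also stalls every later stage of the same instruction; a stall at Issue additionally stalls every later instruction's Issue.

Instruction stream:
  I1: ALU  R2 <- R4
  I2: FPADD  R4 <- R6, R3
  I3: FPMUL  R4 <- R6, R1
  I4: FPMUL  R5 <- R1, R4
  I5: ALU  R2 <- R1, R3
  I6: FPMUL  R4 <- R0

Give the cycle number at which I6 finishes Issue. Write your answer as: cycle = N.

I1  is:1  ro:2  ex:3  wr:4
I2  is:2  ro:3  ex:6  wr:7
I3  is:8  ro:9  ex:14  wr:15  — WAW R4: wait I2 write@7
I4  is:16  ro:17  ex:22  wr:23  — struct: FPMUL busy until I3 writes@15
I5  is:17  ro:18  ex:19  wr:20
I6  is:24  ro:25  ex:30  wr:31  — struct: FPMUL busy until I4 writes@23

cycle = 24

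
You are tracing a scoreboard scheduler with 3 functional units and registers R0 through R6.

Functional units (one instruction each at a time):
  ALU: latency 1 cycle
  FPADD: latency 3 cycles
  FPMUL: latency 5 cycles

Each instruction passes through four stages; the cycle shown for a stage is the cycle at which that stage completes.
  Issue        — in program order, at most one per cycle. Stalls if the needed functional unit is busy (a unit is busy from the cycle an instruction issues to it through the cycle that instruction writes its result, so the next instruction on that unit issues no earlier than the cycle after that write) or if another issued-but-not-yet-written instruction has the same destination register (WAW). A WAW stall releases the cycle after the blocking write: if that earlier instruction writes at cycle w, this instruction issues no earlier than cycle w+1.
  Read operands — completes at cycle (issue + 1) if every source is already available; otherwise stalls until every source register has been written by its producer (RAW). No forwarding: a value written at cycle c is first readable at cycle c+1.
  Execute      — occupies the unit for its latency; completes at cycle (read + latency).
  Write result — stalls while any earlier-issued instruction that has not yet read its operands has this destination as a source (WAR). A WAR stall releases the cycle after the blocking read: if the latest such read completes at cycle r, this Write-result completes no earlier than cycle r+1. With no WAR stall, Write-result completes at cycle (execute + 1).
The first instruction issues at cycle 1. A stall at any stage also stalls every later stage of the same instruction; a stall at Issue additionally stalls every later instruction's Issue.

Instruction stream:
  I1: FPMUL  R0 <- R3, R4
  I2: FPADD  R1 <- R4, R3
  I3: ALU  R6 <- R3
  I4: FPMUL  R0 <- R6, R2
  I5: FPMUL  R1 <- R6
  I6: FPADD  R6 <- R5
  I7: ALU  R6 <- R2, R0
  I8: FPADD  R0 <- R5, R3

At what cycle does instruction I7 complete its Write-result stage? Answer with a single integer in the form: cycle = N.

c1: I1→FPMUL
c2: I1 RO · I2→FPADD
c3: I2 RO · I3→ALU
c4: I3 RO
c5: I3 EX
c6: I2 EX · I3 WR R6
c7: I1 EX · I2 WR R1
c8: I1 WR R0
c9: I4→FPMUL
c10: I4 RO
c15: I4 EX
c16: I4 WR R0
c17: I5→FPMUL
c18: I5 RO · I6→FPADD
c19: I6 RO
c22: I6 EX
c23: I5 EX · I6 WR R6
c24: I5 WR R1 · I7→ALU
c25: I7 RO · I8→FPADD
c26: I7 EX · I8 RO
c27: I7 WR R6
c29: I8 EX
c30: I8 WR R0

cycle = 27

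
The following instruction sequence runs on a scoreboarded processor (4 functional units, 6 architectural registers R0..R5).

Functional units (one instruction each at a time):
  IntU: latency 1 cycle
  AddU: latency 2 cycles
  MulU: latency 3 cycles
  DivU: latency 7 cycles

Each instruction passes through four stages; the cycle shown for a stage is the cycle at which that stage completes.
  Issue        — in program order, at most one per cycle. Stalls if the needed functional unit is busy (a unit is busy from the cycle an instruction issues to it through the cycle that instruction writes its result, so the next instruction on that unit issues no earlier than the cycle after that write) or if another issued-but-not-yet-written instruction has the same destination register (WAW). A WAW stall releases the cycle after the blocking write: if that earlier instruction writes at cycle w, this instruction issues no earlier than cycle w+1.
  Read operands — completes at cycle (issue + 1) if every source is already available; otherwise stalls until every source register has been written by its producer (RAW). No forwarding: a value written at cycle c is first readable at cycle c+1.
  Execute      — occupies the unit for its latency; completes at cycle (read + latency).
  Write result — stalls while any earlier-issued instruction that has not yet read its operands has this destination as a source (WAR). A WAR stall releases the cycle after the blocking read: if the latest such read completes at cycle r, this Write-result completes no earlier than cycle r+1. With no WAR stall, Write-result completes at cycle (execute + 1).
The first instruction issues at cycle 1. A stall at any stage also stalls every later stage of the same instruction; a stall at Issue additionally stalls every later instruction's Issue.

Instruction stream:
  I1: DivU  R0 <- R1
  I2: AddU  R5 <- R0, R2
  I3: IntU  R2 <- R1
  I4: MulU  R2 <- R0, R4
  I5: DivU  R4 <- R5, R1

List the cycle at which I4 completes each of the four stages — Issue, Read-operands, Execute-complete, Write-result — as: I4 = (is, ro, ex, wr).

I4 = (13, 14, 17, 18)

I1  is:1  ro:2  ex:9  wr:10
I2  is:2  ro:11  ex:13  wr:14  — RAW R0: wait I1 write@10
I3  is:3  ro:4  ex:5  wr:12  — WAR R2: wait I2 read@11
I4  is:13  ro:14  ex:17  wr:18  — WAW R2: wait I3 write@12
I5  is:14  ro:15  ex:22  wr:23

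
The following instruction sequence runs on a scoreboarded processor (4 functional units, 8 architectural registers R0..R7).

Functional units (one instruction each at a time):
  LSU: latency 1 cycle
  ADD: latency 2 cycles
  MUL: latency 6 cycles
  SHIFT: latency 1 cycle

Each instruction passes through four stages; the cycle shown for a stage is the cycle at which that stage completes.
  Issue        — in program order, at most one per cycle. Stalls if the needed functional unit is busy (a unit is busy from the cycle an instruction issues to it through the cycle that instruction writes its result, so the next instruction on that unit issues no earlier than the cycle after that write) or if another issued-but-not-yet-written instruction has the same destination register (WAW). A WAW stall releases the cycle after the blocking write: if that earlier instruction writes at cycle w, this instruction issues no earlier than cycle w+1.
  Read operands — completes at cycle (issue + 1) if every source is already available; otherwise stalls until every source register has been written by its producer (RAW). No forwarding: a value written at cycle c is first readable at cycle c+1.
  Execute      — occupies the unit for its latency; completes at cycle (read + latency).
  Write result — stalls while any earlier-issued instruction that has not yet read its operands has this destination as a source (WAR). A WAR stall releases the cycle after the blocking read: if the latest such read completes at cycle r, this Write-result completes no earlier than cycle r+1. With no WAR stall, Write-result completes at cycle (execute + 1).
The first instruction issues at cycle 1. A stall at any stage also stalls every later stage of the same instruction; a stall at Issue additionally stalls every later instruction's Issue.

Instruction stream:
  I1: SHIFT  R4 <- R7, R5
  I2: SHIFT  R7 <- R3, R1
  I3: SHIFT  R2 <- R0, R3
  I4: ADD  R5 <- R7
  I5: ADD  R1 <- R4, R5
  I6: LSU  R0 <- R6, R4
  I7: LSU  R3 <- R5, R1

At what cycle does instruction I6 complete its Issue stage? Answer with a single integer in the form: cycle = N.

I1 -> (1, 2, 3, 4)
I2 -> (5, 6, 7, 8)  // struct: SHIFT busy until I1 writes@4
I3 -> (9, 10, 11, 12)  // struct: SHIFT busy until I2 writes@8
I4 -> (10, 11, 13, 14)
I5 -> (15, 16, 18, 19)  // struct: ADD busy until I4 writes@14
I6 -> (16, 17, 18, 19)
I7 -> (20, 21, 22, 23)  // struct: LSU busy until I6 writes@19

cycle = 16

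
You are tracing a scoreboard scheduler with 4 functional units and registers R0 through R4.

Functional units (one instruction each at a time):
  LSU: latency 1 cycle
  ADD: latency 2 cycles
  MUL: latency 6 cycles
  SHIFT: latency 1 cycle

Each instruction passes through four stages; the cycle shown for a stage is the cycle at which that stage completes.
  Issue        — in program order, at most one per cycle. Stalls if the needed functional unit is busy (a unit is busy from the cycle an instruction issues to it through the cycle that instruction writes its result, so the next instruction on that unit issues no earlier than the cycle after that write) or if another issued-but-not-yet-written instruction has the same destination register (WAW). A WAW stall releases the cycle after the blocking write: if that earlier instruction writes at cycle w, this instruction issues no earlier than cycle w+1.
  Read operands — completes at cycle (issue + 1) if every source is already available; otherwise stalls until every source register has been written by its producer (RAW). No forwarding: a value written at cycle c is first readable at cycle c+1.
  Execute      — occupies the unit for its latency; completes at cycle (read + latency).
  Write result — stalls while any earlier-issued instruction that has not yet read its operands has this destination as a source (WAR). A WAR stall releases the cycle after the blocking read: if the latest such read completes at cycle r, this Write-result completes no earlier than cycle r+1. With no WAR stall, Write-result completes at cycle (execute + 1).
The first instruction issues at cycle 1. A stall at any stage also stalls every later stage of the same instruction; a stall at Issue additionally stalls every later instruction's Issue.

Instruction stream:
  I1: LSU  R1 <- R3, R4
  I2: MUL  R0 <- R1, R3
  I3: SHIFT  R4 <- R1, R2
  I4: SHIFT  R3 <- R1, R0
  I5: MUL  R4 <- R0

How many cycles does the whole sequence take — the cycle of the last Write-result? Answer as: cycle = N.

cycle = 21

I1: IS=1 RO=2 EX=3 WR=4
I2: IS=2 RO=5 EX=11 WR=12  [RAW R1: wait I1 write@4]
I3: IS=3 RO=5 EX=6 WR=7  [RAW R1: wait I1 write@4]
I4: IS=8 RO=13 EX=14 WR=15  [struct: SHIFT busy until I3 writes@7; RAW R0: wait I2 write@12]
I5: IS=13 RO=14 EX=20 WR=21  [struct: MUL busy until I2 writes@12]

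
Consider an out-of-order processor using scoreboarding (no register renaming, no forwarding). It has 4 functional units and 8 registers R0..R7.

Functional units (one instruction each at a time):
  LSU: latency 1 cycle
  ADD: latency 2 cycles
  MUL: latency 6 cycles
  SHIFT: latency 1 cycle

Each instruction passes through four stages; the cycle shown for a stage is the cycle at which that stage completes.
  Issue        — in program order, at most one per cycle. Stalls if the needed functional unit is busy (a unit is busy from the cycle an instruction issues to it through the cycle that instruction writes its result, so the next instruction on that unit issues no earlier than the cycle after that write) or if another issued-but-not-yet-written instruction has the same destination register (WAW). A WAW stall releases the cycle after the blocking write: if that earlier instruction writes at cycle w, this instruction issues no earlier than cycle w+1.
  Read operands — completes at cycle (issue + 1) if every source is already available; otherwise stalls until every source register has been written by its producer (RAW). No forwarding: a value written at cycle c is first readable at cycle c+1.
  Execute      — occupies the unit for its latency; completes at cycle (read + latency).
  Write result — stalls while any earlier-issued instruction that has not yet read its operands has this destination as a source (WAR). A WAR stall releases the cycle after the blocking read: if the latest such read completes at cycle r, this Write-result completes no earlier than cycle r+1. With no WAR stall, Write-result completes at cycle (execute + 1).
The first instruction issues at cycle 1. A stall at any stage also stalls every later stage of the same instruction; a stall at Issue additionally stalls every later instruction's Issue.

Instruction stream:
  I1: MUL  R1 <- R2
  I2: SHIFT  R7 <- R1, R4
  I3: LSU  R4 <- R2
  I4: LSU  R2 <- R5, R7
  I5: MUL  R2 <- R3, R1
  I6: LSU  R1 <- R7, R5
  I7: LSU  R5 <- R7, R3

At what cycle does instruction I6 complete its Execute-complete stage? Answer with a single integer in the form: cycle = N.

  I1 | 1 | 2 | 8 | 9
  I2 | 2 | 10 | 11 | 12   RAW R1: wait I1 write@9
  I3 | 3 | 4 | 5 | 11   WAR R4: wait I2 read@10
  I4 | 12 | 13 | 14 | 15   struct: LSU busy until I3 writes@11
  I5 | 16 | 17 | 23 | 24   WAW R2: wait I4 write@15
  I6 | 17 | 18 | 19 | 20
  I7 | 21 | 22 | 23 | 24   struct: LSU busy until I6 writes@20

cycle = 19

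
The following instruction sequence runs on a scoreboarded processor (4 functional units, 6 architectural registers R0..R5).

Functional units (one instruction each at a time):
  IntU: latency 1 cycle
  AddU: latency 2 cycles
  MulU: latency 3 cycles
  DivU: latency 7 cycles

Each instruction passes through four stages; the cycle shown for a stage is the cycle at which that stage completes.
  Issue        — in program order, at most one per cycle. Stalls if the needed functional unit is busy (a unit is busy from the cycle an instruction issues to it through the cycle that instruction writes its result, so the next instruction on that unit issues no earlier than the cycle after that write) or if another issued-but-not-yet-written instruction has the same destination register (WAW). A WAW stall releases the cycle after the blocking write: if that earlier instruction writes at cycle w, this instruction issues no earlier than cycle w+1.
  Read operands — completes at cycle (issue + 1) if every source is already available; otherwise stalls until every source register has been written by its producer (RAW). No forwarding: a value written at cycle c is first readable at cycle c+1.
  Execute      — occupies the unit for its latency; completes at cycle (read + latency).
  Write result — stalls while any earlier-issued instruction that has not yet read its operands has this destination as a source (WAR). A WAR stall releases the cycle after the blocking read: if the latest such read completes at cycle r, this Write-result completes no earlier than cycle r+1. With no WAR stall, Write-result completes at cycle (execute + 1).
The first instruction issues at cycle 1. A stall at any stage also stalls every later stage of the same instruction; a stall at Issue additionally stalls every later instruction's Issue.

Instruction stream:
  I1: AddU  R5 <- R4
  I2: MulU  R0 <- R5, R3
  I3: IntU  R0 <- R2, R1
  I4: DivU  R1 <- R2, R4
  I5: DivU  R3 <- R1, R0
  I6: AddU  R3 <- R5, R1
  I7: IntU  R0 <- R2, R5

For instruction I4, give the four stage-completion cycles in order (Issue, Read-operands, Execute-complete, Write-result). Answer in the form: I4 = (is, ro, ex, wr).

t=1  I1→AddU
t=2  I1 RO, I2→MulU
t=4  I1 EX
t=5  I1 WR R5
t=6  I2 RO
t=9  I2 EX
t=10  I2 WR R0
t=11  I3→IntU
t=12  I3 RO, I4→DivU
t=13  I3 EX, I4 RO
t=14  I3 WR R0
t=20  I4 EX
t=21  I4 WR R1
t=22  I5→DivU
t=23  I5 RO
t=30  I5 EX
t=31  I5 WR R3
t=32  I6→AddU
t=33  I6 RO, I7→IntU
t=34  I7 RO
t=35  I6 EX, I7 EX
t=36  I6 WR R3, I7 WR R0

I4 = (12, 13, 20, 21)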